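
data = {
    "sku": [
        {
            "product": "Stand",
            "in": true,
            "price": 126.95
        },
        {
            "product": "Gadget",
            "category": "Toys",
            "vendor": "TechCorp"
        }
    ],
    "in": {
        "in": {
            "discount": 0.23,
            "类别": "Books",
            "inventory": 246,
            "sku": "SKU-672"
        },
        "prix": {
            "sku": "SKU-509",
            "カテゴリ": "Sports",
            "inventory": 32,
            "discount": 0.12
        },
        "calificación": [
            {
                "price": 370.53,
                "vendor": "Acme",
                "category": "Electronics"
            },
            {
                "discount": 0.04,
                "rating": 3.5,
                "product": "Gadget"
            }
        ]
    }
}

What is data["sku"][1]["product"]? "Gadget"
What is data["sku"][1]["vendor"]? "TechCorp"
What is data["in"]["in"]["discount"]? 0.23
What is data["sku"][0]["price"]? 126.95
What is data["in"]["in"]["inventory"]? 246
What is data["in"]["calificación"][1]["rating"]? 3.5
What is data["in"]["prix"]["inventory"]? 32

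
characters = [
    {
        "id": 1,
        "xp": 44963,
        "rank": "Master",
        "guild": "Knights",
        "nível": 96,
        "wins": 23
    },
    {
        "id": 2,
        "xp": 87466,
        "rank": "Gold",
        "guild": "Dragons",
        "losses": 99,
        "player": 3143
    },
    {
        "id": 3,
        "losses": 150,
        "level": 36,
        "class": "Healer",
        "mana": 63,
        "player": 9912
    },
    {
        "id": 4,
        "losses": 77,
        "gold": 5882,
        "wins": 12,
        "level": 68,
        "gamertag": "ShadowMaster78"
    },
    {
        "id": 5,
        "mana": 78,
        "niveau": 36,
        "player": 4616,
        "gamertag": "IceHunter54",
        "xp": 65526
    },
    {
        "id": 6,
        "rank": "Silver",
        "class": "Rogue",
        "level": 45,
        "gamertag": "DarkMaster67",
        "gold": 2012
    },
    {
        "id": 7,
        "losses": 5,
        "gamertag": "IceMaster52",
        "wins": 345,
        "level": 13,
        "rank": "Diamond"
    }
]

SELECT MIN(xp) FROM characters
44963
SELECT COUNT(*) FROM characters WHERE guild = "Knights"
1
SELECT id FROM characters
[1, 2, 3, 4, 5, 6, 7]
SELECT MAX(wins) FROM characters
345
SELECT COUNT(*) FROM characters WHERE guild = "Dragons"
1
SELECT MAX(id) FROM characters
7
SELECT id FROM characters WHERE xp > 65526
[2]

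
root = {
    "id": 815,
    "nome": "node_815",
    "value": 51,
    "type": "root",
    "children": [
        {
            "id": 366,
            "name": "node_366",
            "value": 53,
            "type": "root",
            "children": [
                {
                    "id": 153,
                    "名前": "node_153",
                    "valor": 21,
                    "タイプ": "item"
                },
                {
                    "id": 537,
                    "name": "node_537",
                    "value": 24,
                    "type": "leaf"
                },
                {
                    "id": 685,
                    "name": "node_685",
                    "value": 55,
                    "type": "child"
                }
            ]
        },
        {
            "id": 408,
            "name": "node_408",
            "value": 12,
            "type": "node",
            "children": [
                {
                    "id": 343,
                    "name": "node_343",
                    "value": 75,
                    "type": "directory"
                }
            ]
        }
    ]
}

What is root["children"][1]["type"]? "node"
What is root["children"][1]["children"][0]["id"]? 343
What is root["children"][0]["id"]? 366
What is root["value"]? 51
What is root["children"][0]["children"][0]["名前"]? "node_153"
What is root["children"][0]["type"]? "root"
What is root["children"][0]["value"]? 53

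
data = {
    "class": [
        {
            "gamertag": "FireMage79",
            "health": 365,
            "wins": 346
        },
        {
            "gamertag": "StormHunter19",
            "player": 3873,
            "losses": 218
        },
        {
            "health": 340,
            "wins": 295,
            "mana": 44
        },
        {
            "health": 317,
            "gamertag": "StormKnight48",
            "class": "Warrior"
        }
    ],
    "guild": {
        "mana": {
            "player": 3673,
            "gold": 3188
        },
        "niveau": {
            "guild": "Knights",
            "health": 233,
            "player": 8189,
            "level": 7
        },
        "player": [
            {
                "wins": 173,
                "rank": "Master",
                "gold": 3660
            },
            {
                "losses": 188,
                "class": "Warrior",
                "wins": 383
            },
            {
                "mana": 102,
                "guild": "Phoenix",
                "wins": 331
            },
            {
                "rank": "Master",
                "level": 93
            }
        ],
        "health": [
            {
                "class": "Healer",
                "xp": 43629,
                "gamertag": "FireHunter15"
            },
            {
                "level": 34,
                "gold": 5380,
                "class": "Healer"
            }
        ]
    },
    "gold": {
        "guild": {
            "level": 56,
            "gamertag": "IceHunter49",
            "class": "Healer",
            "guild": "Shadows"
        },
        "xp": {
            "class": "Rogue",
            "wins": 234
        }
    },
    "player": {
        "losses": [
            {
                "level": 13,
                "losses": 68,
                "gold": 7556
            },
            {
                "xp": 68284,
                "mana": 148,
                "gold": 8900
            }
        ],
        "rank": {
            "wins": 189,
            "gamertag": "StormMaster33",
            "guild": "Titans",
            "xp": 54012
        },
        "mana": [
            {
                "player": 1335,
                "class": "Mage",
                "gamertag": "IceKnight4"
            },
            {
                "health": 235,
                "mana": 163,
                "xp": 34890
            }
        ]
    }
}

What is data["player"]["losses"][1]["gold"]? 8900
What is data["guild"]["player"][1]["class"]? "Warrior"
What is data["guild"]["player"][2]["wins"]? 331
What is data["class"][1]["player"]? 3873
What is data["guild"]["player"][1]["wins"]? 383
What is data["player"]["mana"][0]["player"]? 1335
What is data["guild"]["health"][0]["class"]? "Healer"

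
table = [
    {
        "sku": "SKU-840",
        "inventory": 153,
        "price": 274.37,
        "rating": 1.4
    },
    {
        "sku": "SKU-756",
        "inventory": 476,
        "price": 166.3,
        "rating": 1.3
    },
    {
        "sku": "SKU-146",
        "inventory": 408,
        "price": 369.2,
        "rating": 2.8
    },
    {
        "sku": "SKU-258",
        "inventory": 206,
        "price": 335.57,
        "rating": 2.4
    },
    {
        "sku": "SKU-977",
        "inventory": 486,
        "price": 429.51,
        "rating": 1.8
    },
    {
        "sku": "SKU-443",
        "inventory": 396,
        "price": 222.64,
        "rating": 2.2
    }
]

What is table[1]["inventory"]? 476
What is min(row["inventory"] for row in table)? 153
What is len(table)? 6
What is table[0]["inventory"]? 153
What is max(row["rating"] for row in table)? 2.8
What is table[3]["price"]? 335.57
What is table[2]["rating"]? 2.8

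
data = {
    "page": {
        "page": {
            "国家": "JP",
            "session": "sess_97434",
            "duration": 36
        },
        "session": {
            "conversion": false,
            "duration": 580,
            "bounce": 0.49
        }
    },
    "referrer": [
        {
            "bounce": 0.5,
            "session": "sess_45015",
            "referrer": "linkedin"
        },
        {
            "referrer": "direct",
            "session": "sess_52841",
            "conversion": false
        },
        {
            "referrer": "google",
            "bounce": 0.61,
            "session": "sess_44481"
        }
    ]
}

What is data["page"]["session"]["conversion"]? False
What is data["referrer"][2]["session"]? "sess_44481"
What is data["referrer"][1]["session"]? "sess_52841"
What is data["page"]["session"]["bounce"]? 0.49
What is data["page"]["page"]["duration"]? 36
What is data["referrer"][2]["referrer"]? "google"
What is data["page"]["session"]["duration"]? 580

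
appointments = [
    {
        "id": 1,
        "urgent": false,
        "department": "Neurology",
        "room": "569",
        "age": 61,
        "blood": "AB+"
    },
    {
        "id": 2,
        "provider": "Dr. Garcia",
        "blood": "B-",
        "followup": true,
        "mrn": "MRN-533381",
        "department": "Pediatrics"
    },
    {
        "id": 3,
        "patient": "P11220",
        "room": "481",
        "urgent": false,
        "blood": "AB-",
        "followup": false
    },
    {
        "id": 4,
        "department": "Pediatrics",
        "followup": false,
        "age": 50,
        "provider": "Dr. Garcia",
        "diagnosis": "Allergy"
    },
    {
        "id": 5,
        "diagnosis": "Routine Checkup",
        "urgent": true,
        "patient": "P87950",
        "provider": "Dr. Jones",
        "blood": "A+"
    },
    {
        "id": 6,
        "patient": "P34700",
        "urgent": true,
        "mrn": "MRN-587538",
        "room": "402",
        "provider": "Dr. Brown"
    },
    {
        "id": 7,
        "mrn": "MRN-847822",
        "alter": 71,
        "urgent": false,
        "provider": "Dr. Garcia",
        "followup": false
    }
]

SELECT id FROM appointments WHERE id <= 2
[1, 2]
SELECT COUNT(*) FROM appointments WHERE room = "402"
1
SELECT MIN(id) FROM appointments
1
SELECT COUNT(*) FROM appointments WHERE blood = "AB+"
1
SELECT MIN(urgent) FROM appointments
False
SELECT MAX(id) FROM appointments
7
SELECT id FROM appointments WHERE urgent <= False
[1, 3, 7]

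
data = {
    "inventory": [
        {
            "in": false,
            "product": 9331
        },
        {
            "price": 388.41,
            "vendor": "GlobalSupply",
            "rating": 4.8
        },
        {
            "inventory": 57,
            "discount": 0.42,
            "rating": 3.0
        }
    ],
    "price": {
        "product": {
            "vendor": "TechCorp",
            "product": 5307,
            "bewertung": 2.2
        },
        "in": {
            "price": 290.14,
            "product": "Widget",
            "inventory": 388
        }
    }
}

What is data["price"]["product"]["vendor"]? "TechCorp"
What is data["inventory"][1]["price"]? 388.41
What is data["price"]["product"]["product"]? 5307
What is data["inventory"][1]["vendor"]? "GlobalSupply"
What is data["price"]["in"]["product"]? "Widget"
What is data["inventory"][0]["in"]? False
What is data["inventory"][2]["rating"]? 3.0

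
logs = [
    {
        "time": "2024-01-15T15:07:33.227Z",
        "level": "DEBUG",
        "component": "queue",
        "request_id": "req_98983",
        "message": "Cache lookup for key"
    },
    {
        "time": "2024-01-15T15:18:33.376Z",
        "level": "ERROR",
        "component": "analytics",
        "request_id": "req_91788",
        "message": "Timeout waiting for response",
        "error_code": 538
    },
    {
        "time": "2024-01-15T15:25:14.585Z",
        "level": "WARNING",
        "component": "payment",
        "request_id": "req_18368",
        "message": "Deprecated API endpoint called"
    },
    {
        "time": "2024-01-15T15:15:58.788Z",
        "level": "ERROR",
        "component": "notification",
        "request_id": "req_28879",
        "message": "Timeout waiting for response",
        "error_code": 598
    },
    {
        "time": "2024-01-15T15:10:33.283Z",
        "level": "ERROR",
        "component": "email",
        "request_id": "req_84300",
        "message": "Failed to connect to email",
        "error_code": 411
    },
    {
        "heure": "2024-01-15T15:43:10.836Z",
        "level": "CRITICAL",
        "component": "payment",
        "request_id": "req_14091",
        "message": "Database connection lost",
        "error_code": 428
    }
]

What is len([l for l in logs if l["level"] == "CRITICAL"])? 1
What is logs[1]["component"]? "analytics"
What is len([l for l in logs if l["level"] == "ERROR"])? 3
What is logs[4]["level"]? "ERROR"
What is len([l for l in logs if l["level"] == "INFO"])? 0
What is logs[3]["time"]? "2024-01-15T15:15:58.788Z"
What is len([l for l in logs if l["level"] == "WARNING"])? 1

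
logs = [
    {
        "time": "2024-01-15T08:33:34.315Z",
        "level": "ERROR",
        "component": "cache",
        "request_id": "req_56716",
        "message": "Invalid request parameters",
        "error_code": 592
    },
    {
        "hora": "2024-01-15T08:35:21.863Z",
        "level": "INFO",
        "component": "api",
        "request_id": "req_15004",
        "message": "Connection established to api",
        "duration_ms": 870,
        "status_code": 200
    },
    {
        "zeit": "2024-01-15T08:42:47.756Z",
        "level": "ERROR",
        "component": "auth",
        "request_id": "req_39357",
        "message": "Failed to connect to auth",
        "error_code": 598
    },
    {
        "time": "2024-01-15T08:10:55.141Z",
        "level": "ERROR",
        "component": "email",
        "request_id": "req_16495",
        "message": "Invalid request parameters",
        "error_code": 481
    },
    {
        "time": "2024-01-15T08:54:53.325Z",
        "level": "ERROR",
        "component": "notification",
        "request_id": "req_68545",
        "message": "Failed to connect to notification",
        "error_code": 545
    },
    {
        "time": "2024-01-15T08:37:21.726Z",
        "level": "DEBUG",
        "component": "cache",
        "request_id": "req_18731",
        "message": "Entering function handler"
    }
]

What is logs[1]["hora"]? "2024-01-15T08:35:21.863Z"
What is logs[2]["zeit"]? "2024-01-15T08:42:47.756Z"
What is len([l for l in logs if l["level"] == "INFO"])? 1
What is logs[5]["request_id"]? "req_18731"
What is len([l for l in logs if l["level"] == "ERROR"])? 4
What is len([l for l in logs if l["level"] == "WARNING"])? 0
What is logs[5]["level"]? "DEBUG"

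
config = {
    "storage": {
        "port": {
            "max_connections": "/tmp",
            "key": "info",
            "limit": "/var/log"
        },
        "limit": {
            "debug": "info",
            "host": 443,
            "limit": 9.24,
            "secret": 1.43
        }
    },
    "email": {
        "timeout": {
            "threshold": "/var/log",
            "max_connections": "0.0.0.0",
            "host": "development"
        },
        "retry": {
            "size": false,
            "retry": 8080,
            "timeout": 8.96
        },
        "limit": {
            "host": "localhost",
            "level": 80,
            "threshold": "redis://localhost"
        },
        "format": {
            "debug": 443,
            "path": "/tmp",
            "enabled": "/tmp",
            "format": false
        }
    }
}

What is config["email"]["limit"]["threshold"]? "redis://localhost"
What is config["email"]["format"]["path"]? "/tmp"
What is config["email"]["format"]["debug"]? 443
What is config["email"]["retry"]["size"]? False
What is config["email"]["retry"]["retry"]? 8080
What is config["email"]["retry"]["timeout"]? 8.96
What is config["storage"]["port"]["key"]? "info"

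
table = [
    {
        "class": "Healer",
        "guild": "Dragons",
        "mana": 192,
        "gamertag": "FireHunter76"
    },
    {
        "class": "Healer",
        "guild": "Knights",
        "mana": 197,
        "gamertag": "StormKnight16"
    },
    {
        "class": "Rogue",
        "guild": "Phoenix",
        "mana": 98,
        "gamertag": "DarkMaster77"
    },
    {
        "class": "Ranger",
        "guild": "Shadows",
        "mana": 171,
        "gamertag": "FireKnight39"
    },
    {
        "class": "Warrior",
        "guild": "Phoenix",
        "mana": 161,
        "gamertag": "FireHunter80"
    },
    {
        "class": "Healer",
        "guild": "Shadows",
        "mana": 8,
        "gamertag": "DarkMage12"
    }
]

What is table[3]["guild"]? "Shadows"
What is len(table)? 6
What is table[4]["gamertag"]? "FireHunter80"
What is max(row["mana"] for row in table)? 197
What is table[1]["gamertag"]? "StormKnight16"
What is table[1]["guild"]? "Knights"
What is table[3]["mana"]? 171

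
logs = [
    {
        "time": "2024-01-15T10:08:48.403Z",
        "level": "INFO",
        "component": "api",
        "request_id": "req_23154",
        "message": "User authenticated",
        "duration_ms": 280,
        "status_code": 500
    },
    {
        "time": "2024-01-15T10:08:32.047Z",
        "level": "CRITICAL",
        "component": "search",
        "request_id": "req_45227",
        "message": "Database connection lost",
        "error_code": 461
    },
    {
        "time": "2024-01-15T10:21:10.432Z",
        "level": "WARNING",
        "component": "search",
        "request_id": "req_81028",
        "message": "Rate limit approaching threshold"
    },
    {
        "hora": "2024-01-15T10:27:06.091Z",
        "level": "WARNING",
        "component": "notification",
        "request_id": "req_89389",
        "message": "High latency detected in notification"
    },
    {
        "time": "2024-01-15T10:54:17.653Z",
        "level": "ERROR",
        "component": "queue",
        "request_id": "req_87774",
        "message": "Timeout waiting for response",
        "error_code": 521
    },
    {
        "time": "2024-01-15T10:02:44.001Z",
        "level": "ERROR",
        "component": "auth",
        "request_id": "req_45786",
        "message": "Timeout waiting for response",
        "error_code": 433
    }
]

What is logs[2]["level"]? "WARNING"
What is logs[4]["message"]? "Timeout waiting for response"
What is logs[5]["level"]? "ERROR"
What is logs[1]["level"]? "CRITICAL"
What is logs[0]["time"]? "2024-01-15T10:08:48.403Z"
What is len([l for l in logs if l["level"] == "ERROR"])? 2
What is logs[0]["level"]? "INFO"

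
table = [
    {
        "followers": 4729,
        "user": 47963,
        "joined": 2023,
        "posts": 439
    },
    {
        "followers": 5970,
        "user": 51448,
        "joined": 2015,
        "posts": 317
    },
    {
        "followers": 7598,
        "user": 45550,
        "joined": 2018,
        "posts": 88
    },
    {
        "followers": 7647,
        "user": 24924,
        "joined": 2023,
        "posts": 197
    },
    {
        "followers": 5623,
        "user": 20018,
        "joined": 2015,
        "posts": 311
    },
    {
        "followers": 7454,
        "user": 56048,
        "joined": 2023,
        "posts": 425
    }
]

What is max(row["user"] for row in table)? 56048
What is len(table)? 6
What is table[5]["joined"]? 2023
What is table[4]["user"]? 20018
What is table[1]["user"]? 51448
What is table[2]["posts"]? 88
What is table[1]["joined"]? 2015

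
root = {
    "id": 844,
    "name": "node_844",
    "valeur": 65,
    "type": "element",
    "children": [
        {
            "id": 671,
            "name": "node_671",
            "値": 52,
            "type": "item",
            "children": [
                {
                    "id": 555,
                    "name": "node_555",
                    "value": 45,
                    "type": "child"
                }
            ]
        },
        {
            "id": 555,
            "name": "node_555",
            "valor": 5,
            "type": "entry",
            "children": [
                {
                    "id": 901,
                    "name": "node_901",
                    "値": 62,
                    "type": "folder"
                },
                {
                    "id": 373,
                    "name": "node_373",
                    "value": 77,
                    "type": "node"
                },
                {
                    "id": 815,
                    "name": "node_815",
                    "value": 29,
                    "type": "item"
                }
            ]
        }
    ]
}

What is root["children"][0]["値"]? 52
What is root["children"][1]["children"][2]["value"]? 29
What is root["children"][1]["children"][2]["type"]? "item"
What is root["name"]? "node_844"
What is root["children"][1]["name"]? "node_555"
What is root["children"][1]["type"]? "entry"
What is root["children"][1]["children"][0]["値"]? 62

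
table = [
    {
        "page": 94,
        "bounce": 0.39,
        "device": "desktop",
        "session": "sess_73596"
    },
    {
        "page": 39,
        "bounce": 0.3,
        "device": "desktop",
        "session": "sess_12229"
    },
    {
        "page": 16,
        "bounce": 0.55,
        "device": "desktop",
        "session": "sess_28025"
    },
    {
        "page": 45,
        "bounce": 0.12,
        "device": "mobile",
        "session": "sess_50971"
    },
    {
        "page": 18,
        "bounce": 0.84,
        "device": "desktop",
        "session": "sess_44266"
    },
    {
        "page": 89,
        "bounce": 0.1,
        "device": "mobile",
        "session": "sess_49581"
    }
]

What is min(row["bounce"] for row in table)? 0.1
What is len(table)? 6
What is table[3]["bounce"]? 0.12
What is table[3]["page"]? 45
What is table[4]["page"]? 18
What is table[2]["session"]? "sess_28025"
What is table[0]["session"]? "sess_73596"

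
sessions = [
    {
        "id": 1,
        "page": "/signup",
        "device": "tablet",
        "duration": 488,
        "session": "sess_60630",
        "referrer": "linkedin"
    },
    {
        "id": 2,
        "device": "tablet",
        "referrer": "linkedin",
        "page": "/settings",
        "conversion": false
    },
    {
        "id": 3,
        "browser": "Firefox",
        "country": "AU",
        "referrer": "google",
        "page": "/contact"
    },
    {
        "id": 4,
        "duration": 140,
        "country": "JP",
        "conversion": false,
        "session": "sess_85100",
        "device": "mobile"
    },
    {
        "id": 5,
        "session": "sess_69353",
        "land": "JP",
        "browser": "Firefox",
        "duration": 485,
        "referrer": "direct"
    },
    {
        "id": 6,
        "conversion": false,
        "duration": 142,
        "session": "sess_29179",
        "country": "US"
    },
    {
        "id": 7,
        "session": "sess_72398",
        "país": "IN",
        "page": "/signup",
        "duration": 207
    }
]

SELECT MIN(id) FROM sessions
1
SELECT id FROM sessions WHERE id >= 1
[1, 2, 3, 4, 5, 6, 7]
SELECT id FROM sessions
[1, 2, 3, 4, 5, 6, 7]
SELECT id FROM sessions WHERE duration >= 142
[1, 5, 6, 7]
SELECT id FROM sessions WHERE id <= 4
[1, 2, 3, 4]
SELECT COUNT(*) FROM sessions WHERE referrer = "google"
1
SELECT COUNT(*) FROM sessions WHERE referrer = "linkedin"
2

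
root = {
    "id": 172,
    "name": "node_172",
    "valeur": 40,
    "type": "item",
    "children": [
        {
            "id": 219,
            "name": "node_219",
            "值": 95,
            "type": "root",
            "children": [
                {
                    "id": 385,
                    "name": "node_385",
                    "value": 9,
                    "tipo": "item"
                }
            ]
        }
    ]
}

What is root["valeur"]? 40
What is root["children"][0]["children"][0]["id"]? 385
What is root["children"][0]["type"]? "root"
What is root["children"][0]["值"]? 95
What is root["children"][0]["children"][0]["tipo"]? "item"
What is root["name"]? "node_172"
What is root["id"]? 172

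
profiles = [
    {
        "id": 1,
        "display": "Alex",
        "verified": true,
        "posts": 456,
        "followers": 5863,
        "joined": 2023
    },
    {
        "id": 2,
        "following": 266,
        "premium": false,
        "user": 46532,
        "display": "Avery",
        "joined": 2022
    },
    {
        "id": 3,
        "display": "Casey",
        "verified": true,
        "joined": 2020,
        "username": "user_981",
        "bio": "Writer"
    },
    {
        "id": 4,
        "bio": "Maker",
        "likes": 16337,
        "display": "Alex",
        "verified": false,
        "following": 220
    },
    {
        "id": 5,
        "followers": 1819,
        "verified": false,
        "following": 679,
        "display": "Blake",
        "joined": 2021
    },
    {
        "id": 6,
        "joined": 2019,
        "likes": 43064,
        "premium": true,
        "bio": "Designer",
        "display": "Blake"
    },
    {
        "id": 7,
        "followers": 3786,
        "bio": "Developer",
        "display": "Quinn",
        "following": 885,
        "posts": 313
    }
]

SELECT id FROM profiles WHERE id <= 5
[1, 2, 3, 4, 5]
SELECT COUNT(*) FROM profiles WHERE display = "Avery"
1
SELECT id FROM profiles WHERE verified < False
[]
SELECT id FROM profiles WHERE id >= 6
[6, 7]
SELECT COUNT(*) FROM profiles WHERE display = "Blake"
2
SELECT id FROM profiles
[1, 2, 3, 4, 5, 6, 7]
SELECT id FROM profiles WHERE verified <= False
[4, 5]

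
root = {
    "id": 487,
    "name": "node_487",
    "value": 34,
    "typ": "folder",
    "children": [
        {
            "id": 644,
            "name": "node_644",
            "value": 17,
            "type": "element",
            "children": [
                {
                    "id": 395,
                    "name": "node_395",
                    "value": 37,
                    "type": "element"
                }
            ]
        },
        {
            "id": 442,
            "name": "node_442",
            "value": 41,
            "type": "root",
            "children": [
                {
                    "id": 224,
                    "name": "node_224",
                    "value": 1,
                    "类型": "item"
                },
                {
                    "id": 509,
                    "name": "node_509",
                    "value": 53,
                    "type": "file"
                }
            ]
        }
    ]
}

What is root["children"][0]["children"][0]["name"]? "node_395"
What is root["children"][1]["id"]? 442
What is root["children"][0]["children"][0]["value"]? 37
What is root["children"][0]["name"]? "node_644"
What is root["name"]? "node_487"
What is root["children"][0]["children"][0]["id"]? 395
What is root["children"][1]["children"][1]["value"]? 53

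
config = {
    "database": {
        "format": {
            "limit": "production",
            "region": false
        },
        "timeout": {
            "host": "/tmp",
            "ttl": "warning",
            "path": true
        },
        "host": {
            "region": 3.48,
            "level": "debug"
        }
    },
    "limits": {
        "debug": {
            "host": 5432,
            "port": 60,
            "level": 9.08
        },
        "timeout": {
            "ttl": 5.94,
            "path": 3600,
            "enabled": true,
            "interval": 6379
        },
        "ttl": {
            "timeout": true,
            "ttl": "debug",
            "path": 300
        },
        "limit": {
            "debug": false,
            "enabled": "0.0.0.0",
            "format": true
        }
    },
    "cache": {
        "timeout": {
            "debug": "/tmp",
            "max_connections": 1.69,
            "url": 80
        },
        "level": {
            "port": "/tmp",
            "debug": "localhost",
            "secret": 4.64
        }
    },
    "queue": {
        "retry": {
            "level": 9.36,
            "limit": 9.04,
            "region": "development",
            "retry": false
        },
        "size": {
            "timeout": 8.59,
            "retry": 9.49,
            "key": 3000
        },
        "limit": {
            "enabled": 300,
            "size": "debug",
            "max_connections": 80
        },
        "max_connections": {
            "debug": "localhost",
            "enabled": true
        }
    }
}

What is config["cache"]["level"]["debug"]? "localhost"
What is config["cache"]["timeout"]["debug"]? "/tmp"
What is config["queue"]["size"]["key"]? 3000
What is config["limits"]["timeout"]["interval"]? 6379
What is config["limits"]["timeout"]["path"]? 3600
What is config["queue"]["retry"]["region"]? "development"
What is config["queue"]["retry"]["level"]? 9.36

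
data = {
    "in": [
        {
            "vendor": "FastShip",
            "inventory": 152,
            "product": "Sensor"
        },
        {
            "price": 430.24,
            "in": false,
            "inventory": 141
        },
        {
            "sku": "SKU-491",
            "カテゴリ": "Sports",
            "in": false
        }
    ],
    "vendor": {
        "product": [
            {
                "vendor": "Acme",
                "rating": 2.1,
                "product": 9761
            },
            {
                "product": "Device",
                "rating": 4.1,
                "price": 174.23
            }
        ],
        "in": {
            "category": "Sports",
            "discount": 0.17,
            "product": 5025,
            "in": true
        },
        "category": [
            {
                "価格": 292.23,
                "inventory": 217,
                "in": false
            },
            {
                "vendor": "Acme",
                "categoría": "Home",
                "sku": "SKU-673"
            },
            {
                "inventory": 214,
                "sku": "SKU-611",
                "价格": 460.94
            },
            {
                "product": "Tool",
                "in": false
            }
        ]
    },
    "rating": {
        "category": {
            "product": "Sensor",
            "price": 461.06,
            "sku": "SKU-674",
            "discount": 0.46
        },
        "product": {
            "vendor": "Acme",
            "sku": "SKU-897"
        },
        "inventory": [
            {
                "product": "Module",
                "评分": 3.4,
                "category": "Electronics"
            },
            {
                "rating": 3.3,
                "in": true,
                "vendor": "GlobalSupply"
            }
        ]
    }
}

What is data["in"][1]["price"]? 430.24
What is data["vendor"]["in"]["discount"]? 0.17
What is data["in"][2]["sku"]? "SKU-491"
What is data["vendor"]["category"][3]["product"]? "Tool"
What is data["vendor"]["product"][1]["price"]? 174.23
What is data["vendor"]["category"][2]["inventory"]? 214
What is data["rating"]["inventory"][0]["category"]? "Electronics"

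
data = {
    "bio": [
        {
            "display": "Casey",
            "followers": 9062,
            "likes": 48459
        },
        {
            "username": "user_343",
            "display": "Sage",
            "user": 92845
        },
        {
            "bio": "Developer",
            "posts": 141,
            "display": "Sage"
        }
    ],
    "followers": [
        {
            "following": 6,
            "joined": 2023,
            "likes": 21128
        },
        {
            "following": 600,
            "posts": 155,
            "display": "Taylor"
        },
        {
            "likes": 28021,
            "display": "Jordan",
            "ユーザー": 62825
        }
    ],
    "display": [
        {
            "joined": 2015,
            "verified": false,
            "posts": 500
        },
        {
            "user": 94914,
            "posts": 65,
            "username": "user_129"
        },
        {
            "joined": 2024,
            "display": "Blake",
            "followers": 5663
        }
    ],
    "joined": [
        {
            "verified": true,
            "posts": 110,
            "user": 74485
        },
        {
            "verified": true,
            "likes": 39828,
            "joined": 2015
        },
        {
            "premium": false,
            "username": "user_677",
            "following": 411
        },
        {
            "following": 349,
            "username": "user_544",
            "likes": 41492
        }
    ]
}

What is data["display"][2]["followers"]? 5663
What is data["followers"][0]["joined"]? 2023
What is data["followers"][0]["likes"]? 21128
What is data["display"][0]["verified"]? False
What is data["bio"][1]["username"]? "user_343"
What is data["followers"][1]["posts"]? 155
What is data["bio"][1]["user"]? 92845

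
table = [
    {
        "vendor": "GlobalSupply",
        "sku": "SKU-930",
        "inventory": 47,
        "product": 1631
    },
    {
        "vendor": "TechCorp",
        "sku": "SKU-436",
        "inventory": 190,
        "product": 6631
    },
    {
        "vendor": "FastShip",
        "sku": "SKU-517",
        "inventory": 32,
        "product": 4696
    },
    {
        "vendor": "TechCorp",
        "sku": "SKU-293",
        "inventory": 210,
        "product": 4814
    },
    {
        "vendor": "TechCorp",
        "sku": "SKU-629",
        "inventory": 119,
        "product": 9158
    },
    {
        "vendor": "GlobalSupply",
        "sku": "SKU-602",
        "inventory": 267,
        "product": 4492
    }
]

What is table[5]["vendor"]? "GlobalSupply"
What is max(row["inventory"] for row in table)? 267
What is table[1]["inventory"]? 190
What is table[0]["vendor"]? "GlobalSupply"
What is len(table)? 6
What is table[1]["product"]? 6631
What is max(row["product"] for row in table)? 9158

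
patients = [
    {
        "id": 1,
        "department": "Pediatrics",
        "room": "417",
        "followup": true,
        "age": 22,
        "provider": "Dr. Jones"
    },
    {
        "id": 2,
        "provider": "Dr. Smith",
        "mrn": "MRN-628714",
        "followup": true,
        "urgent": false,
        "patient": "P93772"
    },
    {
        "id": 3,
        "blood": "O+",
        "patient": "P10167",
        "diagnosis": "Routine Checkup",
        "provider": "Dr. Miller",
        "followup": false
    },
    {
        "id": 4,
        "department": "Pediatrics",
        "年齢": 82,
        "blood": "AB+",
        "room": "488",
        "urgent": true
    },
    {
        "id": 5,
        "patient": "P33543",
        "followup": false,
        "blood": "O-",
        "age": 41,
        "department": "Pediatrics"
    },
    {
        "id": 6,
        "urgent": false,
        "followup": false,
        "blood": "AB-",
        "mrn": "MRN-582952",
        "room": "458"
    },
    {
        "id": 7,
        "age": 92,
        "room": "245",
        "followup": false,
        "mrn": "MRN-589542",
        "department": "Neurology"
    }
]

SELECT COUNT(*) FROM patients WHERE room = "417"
1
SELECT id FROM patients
[1, 2, 3, 4, 5, 6, 7]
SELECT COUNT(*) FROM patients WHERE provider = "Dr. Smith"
1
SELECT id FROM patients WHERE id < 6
[1, 2, 3, 4, 5]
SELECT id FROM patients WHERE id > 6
[7]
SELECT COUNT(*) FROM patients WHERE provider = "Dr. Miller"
1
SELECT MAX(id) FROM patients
7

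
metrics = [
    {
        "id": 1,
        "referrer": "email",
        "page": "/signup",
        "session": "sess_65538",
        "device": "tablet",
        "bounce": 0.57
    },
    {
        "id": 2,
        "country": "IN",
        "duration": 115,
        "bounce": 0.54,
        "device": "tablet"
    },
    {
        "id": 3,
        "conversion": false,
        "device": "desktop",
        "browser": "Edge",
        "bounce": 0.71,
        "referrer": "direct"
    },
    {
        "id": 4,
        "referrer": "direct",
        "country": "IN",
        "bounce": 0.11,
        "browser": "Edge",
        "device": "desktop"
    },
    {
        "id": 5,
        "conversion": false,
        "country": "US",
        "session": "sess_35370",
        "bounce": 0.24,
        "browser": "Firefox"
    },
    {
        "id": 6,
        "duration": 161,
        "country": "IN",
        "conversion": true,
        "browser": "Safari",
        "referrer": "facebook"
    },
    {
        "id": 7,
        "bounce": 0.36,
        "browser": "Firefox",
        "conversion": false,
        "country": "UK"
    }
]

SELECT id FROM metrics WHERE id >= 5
[5, 6, 7]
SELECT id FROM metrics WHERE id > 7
[]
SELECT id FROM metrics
[1, 2, 3, 4, 5, 6, 7]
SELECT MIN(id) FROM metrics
1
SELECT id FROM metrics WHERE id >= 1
[1, 2, 3, 4, 5, 6, 7]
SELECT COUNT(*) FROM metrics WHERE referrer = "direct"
2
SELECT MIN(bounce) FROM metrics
0.11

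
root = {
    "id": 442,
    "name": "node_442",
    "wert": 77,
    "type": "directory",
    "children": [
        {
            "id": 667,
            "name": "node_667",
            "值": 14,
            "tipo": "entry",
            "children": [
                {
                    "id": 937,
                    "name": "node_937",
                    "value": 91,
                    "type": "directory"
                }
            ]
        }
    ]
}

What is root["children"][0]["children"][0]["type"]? "directory"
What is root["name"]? "node_442"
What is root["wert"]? 77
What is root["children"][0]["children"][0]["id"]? 937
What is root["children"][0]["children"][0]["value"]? 91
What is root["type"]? "directory"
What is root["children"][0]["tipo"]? "entry"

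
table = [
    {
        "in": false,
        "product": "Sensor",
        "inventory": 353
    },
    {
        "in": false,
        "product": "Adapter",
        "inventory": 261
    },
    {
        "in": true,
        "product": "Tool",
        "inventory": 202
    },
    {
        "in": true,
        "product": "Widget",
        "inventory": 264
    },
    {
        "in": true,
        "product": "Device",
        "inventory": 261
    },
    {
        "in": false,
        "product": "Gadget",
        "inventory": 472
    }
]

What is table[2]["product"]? "Tool"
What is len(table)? 6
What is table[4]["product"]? "Device"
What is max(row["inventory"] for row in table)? 472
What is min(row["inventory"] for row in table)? 202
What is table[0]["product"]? "Sensor"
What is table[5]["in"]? False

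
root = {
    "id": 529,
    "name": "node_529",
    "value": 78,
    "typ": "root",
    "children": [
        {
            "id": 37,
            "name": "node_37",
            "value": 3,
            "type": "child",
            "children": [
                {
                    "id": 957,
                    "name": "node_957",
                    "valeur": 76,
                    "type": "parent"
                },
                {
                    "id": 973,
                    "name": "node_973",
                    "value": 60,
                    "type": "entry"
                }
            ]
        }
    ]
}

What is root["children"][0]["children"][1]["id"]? 973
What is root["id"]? 529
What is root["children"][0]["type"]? "child"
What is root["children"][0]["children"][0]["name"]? "node_957"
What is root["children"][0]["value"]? 3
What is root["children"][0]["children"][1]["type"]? "entry"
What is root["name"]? "node_529"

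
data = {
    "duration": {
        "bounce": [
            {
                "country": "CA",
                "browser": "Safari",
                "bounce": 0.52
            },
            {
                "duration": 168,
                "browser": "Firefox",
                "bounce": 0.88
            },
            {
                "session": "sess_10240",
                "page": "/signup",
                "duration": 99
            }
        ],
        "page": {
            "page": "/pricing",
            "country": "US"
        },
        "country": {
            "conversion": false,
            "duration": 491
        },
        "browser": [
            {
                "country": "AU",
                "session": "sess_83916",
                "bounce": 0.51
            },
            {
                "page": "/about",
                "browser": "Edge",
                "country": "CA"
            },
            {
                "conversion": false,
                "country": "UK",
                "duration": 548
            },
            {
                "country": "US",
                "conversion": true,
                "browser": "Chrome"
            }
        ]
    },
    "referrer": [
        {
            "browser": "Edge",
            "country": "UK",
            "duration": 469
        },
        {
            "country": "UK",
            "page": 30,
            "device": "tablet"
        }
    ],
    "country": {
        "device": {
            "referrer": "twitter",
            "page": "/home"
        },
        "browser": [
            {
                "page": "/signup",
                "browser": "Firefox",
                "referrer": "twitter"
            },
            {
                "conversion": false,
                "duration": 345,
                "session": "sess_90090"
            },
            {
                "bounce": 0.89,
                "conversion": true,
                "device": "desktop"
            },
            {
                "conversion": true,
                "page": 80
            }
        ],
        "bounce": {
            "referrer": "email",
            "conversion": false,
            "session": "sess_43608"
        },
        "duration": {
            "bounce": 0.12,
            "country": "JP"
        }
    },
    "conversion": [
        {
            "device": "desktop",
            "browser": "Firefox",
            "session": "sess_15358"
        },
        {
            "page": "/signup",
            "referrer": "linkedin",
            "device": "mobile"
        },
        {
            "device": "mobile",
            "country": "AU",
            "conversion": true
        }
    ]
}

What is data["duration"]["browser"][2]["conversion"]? False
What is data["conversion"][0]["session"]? "sess_15358"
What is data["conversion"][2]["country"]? "AU"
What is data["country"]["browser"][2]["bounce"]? 0.89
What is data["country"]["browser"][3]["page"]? 80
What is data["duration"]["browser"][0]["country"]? "AU"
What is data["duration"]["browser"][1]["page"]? "/about"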